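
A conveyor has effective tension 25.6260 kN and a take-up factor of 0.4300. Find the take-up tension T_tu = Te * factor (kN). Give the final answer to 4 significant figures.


T_tu = 25.6260 * 0.4300
T_tu = 11.02 kN


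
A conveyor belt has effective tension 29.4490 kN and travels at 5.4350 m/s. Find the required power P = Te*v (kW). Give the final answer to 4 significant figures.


P = Te * v = 29.4490 * 5.4350
P = 160.1 kW


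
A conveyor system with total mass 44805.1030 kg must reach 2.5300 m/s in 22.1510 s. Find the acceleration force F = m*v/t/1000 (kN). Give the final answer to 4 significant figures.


F = 44805.1030 * 2.5300 / 22.1510 / 1000
F = 5.117 kN


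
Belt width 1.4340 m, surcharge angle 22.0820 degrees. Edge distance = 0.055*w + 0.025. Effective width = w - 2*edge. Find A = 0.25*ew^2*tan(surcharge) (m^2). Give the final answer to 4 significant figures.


edge = 0.055*1.4340 + 0.025 = 0.10387 m
ew = 1.4340 - 2*0.10387 = 1.22626 m
A = 0.25 * 1.22626^2 * tan(22.0820 deg)
A = 0.1525 m^2


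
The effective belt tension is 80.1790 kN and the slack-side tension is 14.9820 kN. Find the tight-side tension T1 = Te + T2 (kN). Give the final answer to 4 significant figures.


T1 = Te + T2 = 80.1790 + 14.9820
T1 = 95.16 kN


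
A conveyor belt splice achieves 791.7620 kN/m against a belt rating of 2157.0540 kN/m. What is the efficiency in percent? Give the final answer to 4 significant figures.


Eff = 791.7620 / 2157.0540 * 100
Eff = 36.71 %


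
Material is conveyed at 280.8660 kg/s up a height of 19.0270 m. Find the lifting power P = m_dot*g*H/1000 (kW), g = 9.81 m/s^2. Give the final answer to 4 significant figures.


P = 280.8660 * 9.81 * 19.0270 / 1000
P = 52.43 kW


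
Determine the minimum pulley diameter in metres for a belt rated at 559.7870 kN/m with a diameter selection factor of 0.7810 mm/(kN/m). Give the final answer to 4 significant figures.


D = 559.7870 * 0.7810 / 1000
D = 0.4372 m


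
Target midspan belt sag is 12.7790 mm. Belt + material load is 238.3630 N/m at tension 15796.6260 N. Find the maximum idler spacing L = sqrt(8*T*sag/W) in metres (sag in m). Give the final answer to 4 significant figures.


sag = 12.7790/1000 = 0.012779 m
L = sqrt(8 * 15796.6260 * 0.012779 / 238.3630)
L = 2.603 m


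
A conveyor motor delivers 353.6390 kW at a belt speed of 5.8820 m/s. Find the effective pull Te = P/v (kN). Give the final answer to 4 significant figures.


Te = P / v = 353.6390 / 5.8820
Te = 60.12 kN


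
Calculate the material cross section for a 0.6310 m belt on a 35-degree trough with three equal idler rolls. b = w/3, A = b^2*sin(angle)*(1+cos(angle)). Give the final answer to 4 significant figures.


b = 0.6310/3 = 0.210333 m
A = 0.210333^2 * sin(35 deg) * (1 + cos(35 deg))
A = 0.04616 m^2


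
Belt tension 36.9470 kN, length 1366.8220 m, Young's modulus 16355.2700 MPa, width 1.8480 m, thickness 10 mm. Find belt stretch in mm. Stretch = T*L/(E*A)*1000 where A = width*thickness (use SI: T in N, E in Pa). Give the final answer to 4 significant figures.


A = 1.8480 * 0.01 = 0.01848 m^2
Stretch = 36.9470*1000 * 1366.8220 / (16355.2700e6 * 0.01848) * 1000
Stretch = 167.1 mm


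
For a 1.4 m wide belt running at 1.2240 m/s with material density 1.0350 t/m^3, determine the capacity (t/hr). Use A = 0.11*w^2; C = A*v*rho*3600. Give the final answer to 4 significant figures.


A = 0.11 * 1.4^2 = 0.2156 m^2
C = 0.2156 * 1.2240 * 1.0350 * 3600
C = 983.3 t/hr


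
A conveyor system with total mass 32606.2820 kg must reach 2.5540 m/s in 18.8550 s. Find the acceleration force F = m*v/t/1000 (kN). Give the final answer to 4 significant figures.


F = 32606.2820 * 2.5540 / 18.8550 / 1000
F = 4.417 kN


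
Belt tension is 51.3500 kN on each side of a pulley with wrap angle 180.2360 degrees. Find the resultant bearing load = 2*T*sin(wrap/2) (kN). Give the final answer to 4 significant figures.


F = 2 * 51.3500 * sin(180.2360/2 deg)
F = 102.7 kN


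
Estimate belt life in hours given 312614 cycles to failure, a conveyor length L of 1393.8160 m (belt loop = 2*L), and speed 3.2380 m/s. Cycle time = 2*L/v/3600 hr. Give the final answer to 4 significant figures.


cycle_time = 2 * 1393.8160 / 3.2380 / 3600 = 0.239142 hr
life = 312614 * 0.239142 = 74760 hours


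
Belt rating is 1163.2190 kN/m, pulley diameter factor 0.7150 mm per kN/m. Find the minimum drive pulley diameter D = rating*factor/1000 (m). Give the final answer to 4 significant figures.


D = 1163.2190 * 0.7150 / 1000
D = 0.8317 m


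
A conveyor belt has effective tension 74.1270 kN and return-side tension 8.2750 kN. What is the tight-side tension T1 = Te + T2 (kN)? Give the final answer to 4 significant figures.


T1 = Te + T2 = 74.1270 + 8.2750
T1 = 82.40 kN


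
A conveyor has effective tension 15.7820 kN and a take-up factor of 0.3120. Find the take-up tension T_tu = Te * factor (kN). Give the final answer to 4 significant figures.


T_tu = 15.7820 * 0.3120
T_tu = 4.924 kN


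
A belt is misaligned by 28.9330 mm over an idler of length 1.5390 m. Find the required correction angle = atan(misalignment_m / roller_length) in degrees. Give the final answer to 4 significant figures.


misalign_m = 28.9330 / 1000 = 0.028933 m
angle = atan(0.028933 / 1.5390)
angle = 1.077 deg


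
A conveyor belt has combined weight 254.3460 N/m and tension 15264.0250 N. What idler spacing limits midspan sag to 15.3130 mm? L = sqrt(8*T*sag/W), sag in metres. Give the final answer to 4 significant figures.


sag = 15.3130/1000 = 0.015313 m
L = sqrt(8 * 15264.0250 * 0.015313 / 254.3460)
L = 2.711 m


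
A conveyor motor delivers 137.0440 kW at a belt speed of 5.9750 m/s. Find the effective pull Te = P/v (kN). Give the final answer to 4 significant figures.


Te = P / v = 137.0440 / 5.9750
Te = 22.94 kN


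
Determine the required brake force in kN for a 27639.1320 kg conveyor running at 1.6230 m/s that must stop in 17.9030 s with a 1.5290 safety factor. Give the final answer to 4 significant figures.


F = 27639.1320 * 1.6230 / 17.9030 * 1.5290 / 1000
F = 3.831 kN


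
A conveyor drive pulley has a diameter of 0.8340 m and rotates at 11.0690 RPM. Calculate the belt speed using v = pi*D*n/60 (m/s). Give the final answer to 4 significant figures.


v = pi * 0.8340 * 11.0690 / 60
v = 0.4834 m/s


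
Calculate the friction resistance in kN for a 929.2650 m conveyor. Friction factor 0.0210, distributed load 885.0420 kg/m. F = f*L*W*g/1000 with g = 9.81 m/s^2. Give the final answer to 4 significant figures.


F = 0.0210 * 929.2650 * 885.0420 * 9.81 / 1000
F = 169.4 kN


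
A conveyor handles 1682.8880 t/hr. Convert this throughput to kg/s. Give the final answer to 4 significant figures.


m_dot = 1682.8880 * 1000 / 3600
m_dot = 467.5 kg/s


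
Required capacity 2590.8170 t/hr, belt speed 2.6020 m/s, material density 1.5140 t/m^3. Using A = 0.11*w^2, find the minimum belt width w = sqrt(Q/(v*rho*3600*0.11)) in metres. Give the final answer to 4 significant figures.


A_req = 2590.8170 / (2.6020 * 1.5140 * 3600) = 0.182684 m^2
w = sqrt(0.182684 / 0.11)
w = 1.289 m


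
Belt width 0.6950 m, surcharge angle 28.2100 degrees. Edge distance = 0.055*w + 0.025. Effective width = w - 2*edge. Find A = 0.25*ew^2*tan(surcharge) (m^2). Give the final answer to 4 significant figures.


edge = 0.055*0.6950 + 0.025 = 0.063225 m
ew = 0.6950 - 2*0.063225 = 0.56855 m
A = 0.25 * 0.56855^2 * tan(28.2100 deg)
A = 0.04335 m^2


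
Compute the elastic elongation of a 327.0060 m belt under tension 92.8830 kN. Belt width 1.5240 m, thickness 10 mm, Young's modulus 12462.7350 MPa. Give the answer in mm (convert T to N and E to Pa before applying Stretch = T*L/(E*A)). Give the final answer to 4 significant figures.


A = 1.5240 * 0.01 = 0.01524 m^2
Stretch = 92.8830*1000 * 327.0060 / (12462.7350e6 * 0.01524) * 1000
Stretch = 159.9 mm


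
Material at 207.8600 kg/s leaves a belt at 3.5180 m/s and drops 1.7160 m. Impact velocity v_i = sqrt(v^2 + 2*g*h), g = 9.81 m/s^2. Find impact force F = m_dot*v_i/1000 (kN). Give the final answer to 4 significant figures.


v_i = sqrt(3.5180^2 + 2*9.81*1.7160) = 6.78559 m/s
F = 207.8600 * 6.78559 / 1000
F = 1.410 kN


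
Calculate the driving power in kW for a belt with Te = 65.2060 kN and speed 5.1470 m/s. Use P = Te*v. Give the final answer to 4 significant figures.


P = Te * v = 65.2060 * 5.1470
P = 335.6 kW


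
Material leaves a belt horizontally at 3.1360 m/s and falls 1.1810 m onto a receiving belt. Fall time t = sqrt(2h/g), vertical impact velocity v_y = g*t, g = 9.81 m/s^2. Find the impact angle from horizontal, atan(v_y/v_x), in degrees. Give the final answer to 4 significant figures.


t = sqrt(2*1.1810/9.81) = 0.490688 s
v_y = 9.81 * 0.490688 = 4.81365 m/s
angle = atan(4.81365 / 3.1360) = 56.92 deg


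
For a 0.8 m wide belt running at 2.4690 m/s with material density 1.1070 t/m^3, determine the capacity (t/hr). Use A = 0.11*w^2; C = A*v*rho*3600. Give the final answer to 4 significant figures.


A = 0.11 * 0.8^2 = 0.0704 m^2
C = 0.0704 * 2.4690 * 1.1070 * 3600
C = 692.7 t/hr


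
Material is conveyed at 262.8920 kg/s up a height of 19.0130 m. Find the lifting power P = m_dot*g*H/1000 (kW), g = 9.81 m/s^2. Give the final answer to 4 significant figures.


P = 262.8920 * 9.81 * 19.0130 / 1000
P = 49.03 kW


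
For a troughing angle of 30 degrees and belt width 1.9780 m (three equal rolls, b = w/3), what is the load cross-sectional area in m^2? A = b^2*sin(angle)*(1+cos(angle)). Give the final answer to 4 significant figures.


b = 1.9780/3 = 0.659333 m
A = 0.659333^2 * sin(30 deg) * (1 + cos(30 deg))
A = 0.4056 m^2


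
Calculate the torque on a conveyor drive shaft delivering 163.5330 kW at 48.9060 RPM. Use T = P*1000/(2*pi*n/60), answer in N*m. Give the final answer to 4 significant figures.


omega = 2*pi*48.9060/60 = 5.12142 rad/s
T = 163.5330*1000 / 5.12142
T = 31930 N*m


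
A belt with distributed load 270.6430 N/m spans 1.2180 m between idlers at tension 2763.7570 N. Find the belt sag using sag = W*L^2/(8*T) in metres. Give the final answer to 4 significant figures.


sag = 270.6430 * 1.2180^2 / (8 * 2763.7570)
sag = 0.01816 m


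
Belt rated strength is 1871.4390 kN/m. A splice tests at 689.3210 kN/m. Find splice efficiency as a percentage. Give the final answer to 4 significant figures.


Eff = 689.3210 / 1871.4390 * 100
Eff = 36.83 %


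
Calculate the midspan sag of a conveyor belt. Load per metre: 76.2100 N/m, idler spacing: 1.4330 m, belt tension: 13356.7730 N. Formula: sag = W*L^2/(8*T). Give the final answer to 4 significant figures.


sag = 76.2100 * 1.4330^2 / (8 * 13356.7730)
sag = 0.001465 m


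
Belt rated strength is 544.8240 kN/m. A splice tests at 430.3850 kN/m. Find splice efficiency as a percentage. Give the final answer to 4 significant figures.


Eff = 430.3850 / 544.8240 * 100
Eff = 79.00 %


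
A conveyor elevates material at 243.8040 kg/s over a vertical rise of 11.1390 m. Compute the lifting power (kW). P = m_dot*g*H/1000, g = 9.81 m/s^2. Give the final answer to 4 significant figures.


P = 243.8040 * 9.81 * 11.1390 / 1000
P = 26.64 kW


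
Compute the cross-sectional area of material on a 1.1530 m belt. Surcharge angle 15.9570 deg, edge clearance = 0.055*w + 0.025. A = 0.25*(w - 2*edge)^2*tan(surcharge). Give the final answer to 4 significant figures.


edge = 0.055*1.1530 + 0.025 = 0.088415 m
ew = 1.1530 - 2*0.088415 = 0.97617 m
A = 0.25 * 0.97617^2 * tan(15.9570 deg)
A = 0.06812 m^2


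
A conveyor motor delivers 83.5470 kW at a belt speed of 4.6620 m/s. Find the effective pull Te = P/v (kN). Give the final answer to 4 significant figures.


Te = P / v = 83.5470 / 4.6620
Te = 17.92 kN


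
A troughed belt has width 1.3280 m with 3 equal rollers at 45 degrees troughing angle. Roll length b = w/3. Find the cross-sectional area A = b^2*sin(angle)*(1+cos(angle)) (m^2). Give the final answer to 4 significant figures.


b = 1.3280/3 = 0.442667 m
A = 0.442667^2 * sin(45 deg) * (1 + cos(45 deg))
A = 0.2365 m^2


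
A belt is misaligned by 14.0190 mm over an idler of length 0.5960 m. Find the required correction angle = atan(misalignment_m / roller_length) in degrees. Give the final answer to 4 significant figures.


misalign_m = 14.0190 / 1000 = 0.014019 m
angle = atan(0.014019 / 0.5960)
angle = 1.347 deg


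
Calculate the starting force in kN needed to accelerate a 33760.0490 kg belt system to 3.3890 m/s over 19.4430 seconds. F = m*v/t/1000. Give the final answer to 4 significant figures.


F = 33760.0490 * 3.3890 / 19.4430 / 1000
F = 5.885 kN


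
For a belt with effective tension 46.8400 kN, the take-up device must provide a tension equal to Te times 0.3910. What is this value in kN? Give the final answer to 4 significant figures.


T_tu = 46.8400 * 0.3910
T_tu = 18.31 kN


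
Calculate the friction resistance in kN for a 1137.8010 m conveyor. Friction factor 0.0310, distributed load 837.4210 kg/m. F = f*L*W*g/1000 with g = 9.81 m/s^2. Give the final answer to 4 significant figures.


F = 0.0310 * 1137.8010 * 837.4210 * 9.81 / 1000
F = 289.8 kN


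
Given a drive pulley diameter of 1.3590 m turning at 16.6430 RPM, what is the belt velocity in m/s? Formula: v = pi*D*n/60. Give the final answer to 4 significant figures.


v = pi * 1.3590 * 16.6430 / 60
v = 1.184 m/s


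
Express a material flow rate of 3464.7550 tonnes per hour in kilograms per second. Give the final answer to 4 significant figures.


m_dot = 3464.7550 * 1000 / 3600
m_dot = 962.4 kg/s


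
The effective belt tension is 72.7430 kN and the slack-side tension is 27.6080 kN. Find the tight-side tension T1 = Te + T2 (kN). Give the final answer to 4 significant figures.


T1 = Te + T2 = 72.7430 + 27.6080
T1 = 100.4 kN


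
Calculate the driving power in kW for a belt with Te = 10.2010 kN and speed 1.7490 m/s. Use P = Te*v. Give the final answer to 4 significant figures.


P = Te * v = 10.2010 * 1.7490
P = 17.84 kW


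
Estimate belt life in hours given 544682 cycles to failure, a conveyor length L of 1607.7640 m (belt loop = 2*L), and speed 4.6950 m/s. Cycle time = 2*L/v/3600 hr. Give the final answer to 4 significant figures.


cycle_time = 2 * 1607.7640 / 4.6950 / 3600 = 0.190245 hr
life = 544682 * 0.190245 = 103600 hours


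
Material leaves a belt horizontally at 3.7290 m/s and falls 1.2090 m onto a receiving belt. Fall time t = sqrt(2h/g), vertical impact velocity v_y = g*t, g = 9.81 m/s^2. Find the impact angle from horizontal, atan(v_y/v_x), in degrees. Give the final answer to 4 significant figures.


t = sqrt(2*1.2090/9.81) = 0.496471 s
v_y = 9.81 * 0.496471 = 4.87038 m/s
angle = atan(4.87038 / 3.7290) = 52.56 deg


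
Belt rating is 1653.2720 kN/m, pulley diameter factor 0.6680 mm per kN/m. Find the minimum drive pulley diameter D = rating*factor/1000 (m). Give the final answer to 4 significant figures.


D = 1653.2720 * 0.6680 / 1000
D = 1.104 m


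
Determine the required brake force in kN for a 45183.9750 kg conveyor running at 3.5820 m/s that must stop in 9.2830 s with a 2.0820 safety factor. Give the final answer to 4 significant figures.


F = 45183.9750 * 3.5820 / 9.2830 * 2.0820 / 1000
F = 36.30 kN


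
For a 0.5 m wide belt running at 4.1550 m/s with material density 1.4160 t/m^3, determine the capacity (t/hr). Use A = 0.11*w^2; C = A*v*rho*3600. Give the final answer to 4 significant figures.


A = 0.11 * 0.5^2 = 0.0275 m^2
C = 0.0275 * 4.1550 * 1.4160 * 3600
C = 582.5 t/hr


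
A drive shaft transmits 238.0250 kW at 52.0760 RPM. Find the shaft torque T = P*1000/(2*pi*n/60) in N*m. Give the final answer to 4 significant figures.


omega = 2*pi*52.0760/60 = 5.45339 rad/s
T = 238.0250*1000 / 5.45339
T = 43650 N*m


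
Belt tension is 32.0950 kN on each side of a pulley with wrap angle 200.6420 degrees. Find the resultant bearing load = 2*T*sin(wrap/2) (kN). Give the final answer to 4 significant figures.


F = 2 * 32.0950 * sin(200.6420/2 deg)
F = 63.15 kN


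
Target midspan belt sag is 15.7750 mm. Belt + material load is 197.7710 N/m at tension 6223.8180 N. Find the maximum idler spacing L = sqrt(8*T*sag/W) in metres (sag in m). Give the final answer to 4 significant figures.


sag = 15.7750/1000 = 0.015775 m
L = sqrt(8 * 6223.8180 * 0.015775 / 197.7710)
L = 1.993 m


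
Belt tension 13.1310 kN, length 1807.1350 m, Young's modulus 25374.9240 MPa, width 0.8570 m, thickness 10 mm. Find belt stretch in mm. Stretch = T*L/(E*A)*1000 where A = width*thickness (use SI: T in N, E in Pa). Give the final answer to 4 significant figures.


A = 0.8570 * 0.01 = 0.00857 m^2
Stretch = 13.1310*1000 * 1807.1350 / (25374.9240e6 * 0.00857) * 1000
Stretch = 109.1 mm


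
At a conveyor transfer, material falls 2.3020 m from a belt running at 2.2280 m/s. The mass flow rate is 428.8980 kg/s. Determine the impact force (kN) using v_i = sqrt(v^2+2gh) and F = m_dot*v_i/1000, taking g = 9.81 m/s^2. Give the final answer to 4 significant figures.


v_i = sqrt(2.2280^2 + 2*9.81*2.3020) = 7.0802 m/s
F = 428.8980 * 7.0802 / 1000
F = 3.037 kN


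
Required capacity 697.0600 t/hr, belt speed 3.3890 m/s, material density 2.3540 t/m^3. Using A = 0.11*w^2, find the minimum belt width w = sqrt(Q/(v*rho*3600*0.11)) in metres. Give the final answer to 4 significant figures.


A_req = 697.0600 / (3.3890 * 2.3540 * 3600) = 0.0242711 m^2
w = sqrt(0.0242711 / 0.11)
w = 0.4697 m


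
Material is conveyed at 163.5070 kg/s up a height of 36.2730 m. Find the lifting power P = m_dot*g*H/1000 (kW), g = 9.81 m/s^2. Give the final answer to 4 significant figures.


P = 163.5070 * 9.81 * 36.2730 / 1000
P = 58.18 kW


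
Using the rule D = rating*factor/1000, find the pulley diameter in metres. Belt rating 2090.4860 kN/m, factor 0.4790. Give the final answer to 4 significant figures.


D = 2090.4860 * 0.4790 / 1000
D = 1.001 m


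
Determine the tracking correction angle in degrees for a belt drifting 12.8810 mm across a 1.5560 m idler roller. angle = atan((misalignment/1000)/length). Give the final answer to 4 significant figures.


misalign_m = 12.8810 / 1000 = 0.012881 m
angle = atan(0.012881 / 1.5560)
angle = 0.4743 deg


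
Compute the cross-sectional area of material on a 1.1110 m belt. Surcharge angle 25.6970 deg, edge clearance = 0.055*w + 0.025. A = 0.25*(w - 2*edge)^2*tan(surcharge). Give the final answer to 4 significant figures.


edge = 0.055*1.1110 + 0.025 = 0.086105 m
ew = 1.1110 - 2*0.086105 = 0.93879 m
A = 0.25 * 0.93879^2 * tan(25.6970 deg)
A = 0.1060 m^2


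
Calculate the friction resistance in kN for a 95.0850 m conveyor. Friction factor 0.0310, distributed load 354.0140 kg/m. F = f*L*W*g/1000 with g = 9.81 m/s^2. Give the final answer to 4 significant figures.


F = 0.0310 * 95.0850 * 354.0140 * 9.81 / 1000
F = 10.24 kN


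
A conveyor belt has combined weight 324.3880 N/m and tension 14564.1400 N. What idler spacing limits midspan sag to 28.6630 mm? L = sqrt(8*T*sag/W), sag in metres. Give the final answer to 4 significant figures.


sag = 28.6630/1000 = 0.028663 m
L = sqrt(8 * 14564.1400 * 0.028663 / 324.3880)
L = 3.209 m


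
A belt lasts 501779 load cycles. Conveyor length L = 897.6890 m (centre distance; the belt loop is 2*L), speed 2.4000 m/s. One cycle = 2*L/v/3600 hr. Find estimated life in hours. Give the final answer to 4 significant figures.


cycle_time = 2 * 897.6890 / 2.4000 / 3600 = 0.207798 hr
life = 501779 * 0.207798 = 104300 hours


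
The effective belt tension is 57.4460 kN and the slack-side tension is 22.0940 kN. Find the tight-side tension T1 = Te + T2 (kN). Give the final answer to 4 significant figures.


T1 = Te + T2 = 57.4460 + 22.0940
T1 = 79.54 kN


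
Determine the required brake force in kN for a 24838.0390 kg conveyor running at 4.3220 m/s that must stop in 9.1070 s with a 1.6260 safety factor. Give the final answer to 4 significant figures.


F = 24838.0390 * 4.3220 / 9.1070 * 1.6260 / 1000
F = 19.17 kN


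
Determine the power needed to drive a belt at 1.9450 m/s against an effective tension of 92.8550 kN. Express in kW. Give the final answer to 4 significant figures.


P = Te * v = 92.8550 * 1.9450
P = 180.6 kW


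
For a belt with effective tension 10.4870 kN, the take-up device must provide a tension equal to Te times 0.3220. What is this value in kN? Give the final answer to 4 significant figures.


T_tu = 10.4870 * 0.3220
T_tu = 3.377 kN


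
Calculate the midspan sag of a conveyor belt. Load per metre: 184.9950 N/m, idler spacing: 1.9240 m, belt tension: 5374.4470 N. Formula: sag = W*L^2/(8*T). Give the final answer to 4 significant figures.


sag = 184.9950 * 1.9240^2 / (8 * 5374.4470)
sag = 0.01593 m


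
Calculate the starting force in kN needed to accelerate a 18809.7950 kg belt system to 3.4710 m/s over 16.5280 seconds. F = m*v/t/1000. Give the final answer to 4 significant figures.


F = 18809.7950 * 3.4710 / 16.5280 / 1000
F = 3.950 kN


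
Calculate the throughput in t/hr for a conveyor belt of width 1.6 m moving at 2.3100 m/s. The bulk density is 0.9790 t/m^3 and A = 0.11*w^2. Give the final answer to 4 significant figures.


A = 0.11 * 1.6^2 = 0.2816 m^2
C = 0.2816 * 2.3100 * 0.9790 * 3600
C = 2293 t/hr


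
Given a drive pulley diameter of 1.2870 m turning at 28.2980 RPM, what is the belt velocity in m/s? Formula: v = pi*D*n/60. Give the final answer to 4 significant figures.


v = pi * 1.2870 * 28.2980 / 60
v = 1.907 m/s


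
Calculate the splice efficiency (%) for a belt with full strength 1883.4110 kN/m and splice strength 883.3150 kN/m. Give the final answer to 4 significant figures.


Eff = 883.3150 / 1883.4110 * 100
Eff = 46.90 %


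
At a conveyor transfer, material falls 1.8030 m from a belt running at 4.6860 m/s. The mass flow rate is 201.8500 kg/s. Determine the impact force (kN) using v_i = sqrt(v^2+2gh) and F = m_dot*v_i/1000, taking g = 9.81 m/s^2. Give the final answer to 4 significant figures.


v_i = sqrt(4.6860^2 + 2*9.81*1.8030) = 7.57189 m/s
F = 201.8500 * 7.57189 / 1000
F = 1.528 kN


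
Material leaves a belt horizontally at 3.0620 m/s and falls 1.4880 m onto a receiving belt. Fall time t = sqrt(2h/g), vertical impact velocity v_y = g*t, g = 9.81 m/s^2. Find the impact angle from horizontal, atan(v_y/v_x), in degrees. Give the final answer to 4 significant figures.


t = sqrt(2*1.4880/9.81) = 0.550785 s
v_y = 9.81 * 0.550785 = 5.4032 m/s
angle = atan(5.4032 / 3.0620) = 60.46 deg


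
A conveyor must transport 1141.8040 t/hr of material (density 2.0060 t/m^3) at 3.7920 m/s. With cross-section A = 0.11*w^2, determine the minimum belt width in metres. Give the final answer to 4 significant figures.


A_req = 1141.8040 / (3.7920 * 2.0060 * 3600) = 0.0416956 m^2
w = sqrt(0.0416956 / 0.11)
w = 0.6157 m


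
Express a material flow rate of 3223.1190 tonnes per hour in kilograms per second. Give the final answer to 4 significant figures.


m_dot = 3223.1190 * 1000 / 3600
m_dot = 895.3 kg/s


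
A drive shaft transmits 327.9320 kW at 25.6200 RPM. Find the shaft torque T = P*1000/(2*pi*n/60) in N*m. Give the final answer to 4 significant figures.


omega = 2*pi*25.6200/60 = 2.68292 rad/s
T = 327.9320*1000 / 2.68292
T = 122200 N*m


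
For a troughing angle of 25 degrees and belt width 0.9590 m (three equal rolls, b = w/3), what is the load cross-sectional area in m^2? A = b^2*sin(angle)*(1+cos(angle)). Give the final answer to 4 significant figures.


b = 0.9590/3 = 0.319667 m
A = 0.319667^2 * sin(25 deg) * (1 + cos(25 deg))
A = 0.08233 m^2


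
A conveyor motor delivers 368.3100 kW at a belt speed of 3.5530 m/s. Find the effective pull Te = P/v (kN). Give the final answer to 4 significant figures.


Te = P / v = 368.3100 / 3.5530
Te = 103.7 kN


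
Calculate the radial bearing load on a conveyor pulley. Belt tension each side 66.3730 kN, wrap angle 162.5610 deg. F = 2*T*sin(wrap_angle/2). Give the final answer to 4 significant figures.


F = 2 * 66.3730 * sin(162.5610/2 deg)
F = 131.2 kN


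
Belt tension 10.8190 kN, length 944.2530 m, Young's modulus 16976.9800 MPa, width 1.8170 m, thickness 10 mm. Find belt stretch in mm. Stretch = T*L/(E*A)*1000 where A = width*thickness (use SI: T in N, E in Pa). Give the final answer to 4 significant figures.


A = 1.8170 * 0.01 = 0.01817 m^2
Stretch = 10.8190*1000 * 944.2530 / (16976.9800e6 * 0.01817) * 1000
Stretch = 33.12 mm


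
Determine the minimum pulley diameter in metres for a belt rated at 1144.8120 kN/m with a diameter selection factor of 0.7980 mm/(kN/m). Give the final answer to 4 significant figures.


D = 1144.8120 * 0.7980 / 1000
D = 0.9136 m


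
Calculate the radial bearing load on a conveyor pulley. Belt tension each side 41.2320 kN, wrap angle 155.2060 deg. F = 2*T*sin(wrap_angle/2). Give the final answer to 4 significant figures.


F = 2 * 41.2320 * sin(155.2060/2 deg)
F = 80.54 kN


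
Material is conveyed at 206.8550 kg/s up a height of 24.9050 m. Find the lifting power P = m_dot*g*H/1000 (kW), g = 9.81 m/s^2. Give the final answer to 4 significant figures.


P = 206.8550 * 9.81 * 24.9050 / 1000
P = 50.54 kW


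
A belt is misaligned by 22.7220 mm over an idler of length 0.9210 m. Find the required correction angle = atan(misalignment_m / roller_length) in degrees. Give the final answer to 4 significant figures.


misalign_m = 22.7220 / 1000 = 0.022722 m
angle = atan(0.022722 / 0.9210)
angle = 1.413 deg


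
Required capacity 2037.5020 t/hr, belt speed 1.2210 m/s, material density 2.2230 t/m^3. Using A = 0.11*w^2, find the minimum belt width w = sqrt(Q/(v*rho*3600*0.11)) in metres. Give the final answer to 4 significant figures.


A_req = 2037.5020 / (1.2210 * 2.2230 * 3600) = 0.208516 m^2
w = sqrt(0.208516 / 0.11)
w = 1.377 m


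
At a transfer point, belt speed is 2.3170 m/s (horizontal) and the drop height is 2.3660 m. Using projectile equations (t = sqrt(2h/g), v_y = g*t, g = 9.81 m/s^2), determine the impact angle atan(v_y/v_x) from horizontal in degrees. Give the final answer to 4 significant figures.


t = sqrt(2*2.3660/9.81) = 0.694525 s
v_y = 9.81 * 0.694525 = 6.81329 m/s
angle = atan(6.81329 / 2.3170) = 71.22 deg


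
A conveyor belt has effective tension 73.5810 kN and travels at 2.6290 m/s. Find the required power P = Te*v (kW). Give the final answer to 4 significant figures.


P = Te * v = 73.5810 * 2.6290
P = 193.4 kW


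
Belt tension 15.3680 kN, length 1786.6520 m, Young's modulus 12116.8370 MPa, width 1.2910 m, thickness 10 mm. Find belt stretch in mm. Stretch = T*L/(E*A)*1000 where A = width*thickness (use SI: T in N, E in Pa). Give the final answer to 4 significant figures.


A = 1.2910 * 0.01 = 0.01291 m^2
Stretch = 15.3680*1000 * 1786.6520 / (12116.8370e6 * 0.01291) * 1000
Stretch = 175.5 mm


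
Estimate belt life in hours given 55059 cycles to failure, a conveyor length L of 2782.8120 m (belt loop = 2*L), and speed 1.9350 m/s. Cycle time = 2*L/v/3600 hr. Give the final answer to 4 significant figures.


cycle_time = 2 * 2782.8120 / 1.9350 / 3600 = 0.79897 hr
life = 55059 * 0.79897 = 43990 hours


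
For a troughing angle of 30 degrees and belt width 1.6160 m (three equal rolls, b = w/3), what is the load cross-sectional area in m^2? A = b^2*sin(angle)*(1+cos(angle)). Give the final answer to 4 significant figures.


b = 1.6160/3 = 0.538667 m
A = 0.538667^2 * sin(30 deg) * (1 + cos(30 deg))
A = 0.2707 m^2


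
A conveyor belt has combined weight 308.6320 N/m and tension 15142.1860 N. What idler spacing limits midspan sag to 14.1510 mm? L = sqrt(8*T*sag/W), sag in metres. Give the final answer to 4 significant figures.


sag = 14.1510/1000 = 0.014151 m
L = sqrt(8 * 15142.1860 * 0.014151 / 308.6320)
L = 2.357 m


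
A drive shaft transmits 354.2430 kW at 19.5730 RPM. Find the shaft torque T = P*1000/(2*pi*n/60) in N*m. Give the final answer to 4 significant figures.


omega = 2*pi*19.5730/60 = 2.04968 rad/s
T = 354.2430*1000 / 2.04968
T = 172800 N*m


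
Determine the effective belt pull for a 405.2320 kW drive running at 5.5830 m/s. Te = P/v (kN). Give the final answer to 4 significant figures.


Te = P / v = 405.2320 / 5.5830
Te = 72.58 kN


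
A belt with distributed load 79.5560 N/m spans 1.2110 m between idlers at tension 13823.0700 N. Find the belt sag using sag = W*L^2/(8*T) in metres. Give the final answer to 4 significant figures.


sag = 79.5560 * 1.2110^2 / (8 * 13823.0700)
sag = 0.001055 m


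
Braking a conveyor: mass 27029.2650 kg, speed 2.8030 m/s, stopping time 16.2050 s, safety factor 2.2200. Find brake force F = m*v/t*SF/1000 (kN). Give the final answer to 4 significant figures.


F = 27029.2650 * 2.8030 / 16.2050 * 2.2200 / 1000
F = 10.38 kN


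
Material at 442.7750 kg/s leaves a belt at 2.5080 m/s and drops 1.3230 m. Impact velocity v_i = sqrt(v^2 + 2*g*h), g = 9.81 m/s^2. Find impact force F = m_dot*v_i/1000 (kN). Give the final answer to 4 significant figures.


v_i = sqrt(2.5080^2 + 2*9.81*1.3230) = 5.67867 m/s
F = 442.7750 * 5.67867 / 1000
F = 2.514 kN


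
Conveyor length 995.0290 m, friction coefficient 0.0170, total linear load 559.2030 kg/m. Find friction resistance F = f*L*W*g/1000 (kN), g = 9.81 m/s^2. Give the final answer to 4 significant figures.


F = 0.0170 * 995.0290 * 559.2030 * 9.81 / 1000
F = 92.79 kN


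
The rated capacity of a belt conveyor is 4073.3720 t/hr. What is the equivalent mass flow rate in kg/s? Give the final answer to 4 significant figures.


m_dot = 4073.3720 * 1000 / 3600
m_dot = 1131 kg/s


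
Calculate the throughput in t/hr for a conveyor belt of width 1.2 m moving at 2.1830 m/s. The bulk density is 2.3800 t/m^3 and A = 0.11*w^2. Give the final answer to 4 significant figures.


A = 0.11 * 1.2^2 = 0.1584 m^2
C = 0.1584 * 2.1830 * 2.3800 * 3600
C = 2963 t/hr


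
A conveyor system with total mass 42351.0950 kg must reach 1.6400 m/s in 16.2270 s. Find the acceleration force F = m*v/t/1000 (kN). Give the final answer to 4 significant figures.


F = 42351.0950 * 1.6400 / 16.2270 / 1000
F = 4.280 kN


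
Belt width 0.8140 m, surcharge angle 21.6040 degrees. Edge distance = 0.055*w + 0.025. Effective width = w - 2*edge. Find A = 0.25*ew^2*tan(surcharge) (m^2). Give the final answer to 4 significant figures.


edge = 0.055*0.8140 + 0.025 = 0.06977 m
ew = 0.8140 - 2*0.06977 = 0.67446 m
A = 0.25 * 0.67446^2 * tan(21.6040 deg)
A = 0.04504 m^2


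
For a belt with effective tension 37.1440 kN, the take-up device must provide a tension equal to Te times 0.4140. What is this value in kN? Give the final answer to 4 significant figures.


T_tu = 37.1440 * 0.4140
T_tu = 15.38 kN


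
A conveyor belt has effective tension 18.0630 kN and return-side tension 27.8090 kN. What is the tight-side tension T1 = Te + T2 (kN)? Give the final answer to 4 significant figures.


T1 = Te + T2 = 18.0630 + 27.8090
T1 = 45.87 kN


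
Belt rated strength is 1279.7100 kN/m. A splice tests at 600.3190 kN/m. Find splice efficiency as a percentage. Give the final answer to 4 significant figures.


Eff = 600.3190 / 1279.7100 * 100
Eff = 46.91 %


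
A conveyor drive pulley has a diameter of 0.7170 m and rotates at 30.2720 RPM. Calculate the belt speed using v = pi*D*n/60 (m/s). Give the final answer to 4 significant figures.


v = pi * 0.7170 * 30.2720 / 60
v = 1.136 m/s


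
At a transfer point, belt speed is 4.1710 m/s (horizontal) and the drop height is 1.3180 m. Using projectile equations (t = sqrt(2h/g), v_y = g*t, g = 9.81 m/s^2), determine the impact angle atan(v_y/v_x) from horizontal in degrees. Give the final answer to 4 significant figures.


t = sqrt(2*1.3180/9.81) = 0.518368 s
v_y = 9.81 * 0.518368 = 5.08519 m/s
angle = atan(5.08519 / 4.1710) = 50.64 deg


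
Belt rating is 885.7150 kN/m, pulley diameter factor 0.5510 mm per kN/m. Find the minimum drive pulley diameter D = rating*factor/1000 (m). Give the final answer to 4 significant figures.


D = 885.7150 * 0.5510 / 1000
D = 0.4880 m


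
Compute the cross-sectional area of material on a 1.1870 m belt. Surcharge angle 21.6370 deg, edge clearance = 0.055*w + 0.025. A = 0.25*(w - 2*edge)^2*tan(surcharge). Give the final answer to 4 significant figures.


edge = 0.055*1.1870 + 0.025 = 0.090285 m
ew = 1.1870 - 2*0.090285 = 1.00643 m
A = 0.25 * 1.00643^2 * tan(21.6370 deg)
A = 0.1004 m^2


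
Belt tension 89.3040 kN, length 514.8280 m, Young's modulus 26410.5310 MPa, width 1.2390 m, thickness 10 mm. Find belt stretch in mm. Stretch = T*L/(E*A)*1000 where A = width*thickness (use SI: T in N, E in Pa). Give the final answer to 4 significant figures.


A = 1.2390 * 0.01 = 0.01239 m^2
Stretch = 89.3040*1000 * 514.8280 / (26410.5310e6 * 0.01239) * 1000
Stretch = 140.5 mm


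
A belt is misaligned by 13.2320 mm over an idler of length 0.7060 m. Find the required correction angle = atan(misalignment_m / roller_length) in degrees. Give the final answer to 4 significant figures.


misalign_m = 13.2320 / 1000 = 0.013232 m
angle = atan(0.013232 / 0.7060)
angle = 1.074 deg


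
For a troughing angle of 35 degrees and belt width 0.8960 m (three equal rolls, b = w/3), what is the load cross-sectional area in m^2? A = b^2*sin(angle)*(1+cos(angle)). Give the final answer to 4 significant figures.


b = 0.8960/3 = 0.298667 m
A = 0.298667^2 * sin(35 deg) * (1 + cos(35 deg))
A = 0.09308 m^2


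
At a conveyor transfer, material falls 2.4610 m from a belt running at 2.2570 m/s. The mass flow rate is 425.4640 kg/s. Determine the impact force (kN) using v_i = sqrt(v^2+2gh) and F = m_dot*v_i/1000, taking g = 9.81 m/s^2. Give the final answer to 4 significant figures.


v_i = sqrt(2.2570^2 + 2*9.81*2.4610) = 7.30608 m/s
F = 425.4640 * 7.30608 / 1000
F = 3.108 kN


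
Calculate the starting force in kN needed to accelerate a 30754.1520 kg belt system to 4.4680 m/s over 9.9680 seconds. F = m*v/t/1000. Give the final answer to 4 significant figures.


F = 30754.1520 * 4.4680 / 9.9680 / 1000
F = 13.79 kN


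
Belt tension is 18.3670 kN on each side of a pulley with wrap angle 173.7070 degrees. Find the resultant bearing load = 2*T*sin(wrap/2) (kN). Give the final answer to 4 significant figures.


F = 2 * 18.3670 * sin(173.7070/2 deg)
F = 36.68 kN


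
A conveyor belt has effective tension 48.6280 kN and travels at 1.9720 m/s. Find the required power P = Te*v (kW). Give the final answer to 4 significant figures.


P = Te * v = 48.6280 * 1.9720
P = 95.89 kW


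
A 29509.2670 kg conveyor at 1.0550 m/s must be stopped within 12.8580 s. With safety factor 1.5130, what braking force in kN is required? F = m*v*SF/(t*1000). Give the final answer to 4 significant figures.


F = 29509.2670 * 1.0550 / 12.8580 * 1.5130 / 1000
F = 3.663 kN


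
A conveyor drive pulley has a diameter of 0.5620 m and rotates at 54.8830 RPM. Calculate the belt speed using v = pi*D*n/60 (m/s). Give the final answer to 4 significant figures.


v = pi * 0.5620 * 54.8830 / 60
v = 1.615 m/s


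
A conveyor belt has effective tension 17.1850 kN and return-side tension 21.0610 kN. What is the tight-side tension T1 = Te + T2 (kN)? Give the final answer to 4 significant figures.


T1 = Te + T2 = 17.1850 + 21.0610
T1 = 38.25 kN


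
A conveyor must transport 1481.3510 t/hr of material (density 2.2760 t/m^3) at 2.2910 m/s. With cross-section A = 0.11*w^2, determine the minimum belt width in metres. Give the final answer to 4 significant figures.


A_req = 1481.3510 / (2.2910 * 2.2760 * 3600) = 0.0789147 m^2
w = sqrt(0.0789147 / 0.11)
w = 0.8470 m


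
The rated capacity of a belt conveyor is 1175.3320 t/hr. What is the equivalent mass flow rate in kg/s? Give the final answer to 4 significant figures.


m_dot = 1175.3320 * 1000 / 3600
m_dot = 326.5 kg/s


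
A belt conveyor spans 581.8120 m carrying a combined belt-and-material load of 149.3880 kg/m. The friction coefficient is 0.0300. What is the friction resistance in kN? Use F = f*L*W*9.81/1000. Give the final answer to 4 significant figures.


F = 0.0300 * 581.8120 * 149.3880 * 9.81 / 1000
F = 25.58 kN


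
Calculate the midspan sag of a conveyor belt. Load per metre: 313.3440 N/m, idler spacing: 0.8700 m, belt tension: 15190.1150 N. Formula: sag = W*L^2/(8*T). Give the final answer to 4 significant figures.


sag = 313.3440 * 0.8700^2 / (8 * 15190.1150)
sag = 0.001952 m


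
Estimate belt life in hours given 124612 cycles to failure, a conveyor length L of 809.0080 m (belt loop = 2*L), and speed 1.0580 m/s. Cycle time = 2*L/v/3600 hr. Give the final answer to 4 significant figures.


cycle_time = 2 * 809.0080 / 1.0580 / 3600 = 0.42481 hr
life = 124612 * 0.42481 = 52940 hours


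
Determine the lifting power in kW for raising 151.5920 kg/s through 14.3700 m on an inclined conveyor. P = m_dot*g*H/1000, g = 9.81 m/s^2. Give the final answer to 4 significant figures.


P = 151.5920 * 9.81 * 14.3700 / 1000
P = 21.37 kW


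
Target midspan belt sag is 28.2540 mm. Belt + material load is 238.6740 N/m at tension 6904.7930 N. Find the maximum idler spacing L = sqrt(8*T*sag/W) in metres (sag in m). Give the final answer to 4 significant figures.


sag = 28.2540/1000 = 0.028254 m
L = sqrt(8 * 6904.7930 * 0.028254 / 238.6740)
L = 2.557 m


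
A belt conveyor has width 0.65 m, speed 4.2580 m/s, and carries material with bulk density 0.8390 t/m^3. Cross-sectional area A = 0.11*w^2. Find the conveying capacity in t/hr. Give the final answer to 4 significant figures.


A = 0.11 * 0.65^2 = 0.046475 m^2
C = 0.046475 * 4.2580 * 0.8390 * 3600
C = 597.7 t/hr


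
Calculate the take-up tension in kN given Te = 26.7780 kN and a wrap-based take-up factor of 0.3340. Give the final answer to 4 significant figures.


T_tu = 26.7780 * 0.3340
T_tu = 8.944 kN


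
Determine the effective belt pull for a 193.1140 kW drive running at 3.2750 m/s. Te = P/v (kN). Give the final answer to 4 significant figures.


Te = P / v = 193.1140 / 3.2750
Te = 58.97 kN


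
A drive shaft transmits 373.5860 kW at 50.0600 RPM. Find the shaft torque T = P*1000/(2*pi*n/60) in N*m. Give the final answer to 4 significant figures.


omega = 2*pi*50.0600/60 = 5.24227 rad/s
T = 373.5860*1000 / 5.24227
T = 71260 N*m


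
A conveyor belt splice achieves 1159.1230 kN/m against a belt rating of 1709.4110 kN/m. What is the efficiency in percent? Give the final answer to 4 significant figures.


Eff = 1159.1230 / 1709.4110 * 100
Eff = 67.81 %


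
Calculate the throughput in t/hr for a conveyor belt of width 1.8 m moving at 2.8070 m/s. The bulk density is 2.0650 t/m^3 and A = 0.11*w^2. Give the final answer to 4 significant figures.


A = 0.11 * 1.8^2 = 0.3564 m^2
C = 0.3564 * 2.8070 * 2.0650 * 3600
C = 7437 t/hr


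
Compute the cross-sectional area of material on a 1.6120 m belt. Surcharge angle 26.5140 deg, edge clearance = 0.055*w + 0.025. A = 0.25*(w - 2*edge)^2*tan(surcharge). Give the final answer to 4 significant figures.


edge = 0.055*1.6120 + 0.025 = 0.11366 m
ew = 1.6120 - 2*0.11366 = 1.38468 m
A = 0.25 * 1.38468^2 * tan(26.5140 deg)
A = 0.2391 m^2


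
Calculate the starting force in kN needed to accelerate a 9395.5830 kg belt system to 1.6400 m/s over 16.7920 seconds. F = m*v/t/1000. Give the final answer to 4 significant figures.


F = 9395.5830 * 1.6400 / 16.7920 / 1000
F = 0.9176 kN


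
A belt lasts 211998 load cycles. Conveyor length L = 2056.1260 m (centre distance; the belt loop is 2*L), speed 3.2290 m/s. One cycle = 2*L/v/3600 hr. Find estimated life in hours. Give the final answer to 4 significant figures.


cycle_time = 2 * 2056.1260 / 3.2290 / 3600 = 0.35376 hr
life = 211998 * 0.35376 = 75000 hours
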